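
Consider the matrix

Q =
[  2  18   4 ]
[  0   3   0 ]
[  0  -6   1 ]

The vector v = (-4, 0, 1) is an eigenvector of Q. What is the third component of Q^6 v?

First find the eigenvalue: Qv = (-4, 0, 1) = 1·(-4, 0, 1), so λ = 1.
Then Q^6 v = λ^6·v = 1^6·(-4, 0, 1) = 1·(-4, 0, 1) = (-4, 0, 1).

1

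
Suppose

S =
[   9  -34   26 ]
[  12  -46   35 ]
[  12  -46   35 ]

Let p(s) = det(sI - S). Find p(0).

p(0) = det(0·I − S) = det(−S) = (−1)^3·det(S).
det(S) = 0, so p(0) = 0.

0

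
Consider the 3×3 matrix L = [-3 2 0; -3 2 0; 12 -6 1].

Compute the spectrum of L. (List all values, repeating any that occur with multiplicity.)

Set up det(sI - L) = 0.
Expanding the 3×3 determinant: p(s) = s^3 - s.
Try s = -1: p(-1) = 0, so -1 is a root.
Dividing by (s + 1) leaves s^2 - s.
The quadratic factors as s·(s - 1).
Eigenvalues: -1, 0, 1.

-1, 0, 1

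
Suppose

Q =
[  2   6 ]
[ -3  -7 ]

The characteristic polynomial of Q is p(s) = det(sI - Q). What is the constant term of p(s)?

4

p(s) = s^2 + 5s + 4.
The constant term is 4.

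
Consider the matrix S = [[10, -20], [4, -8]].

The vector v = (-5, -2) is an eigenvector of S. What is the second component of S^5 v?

-64

First find the eigenvalue: Sv = (-10, -4) = 2·(-5, -2), so λ = 2.
Then S^5 v = λ^5·v = 2^5·(-5, -2) = 32·(-5, -2) = (-160, -64).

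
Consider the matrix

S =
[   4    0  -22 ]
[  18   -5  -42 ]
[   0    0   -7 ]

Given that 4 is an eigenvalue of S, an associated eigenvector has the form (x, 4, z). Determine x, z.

2, 0

We need (S - 4I)v = 0.
S - 4I = [[0, 0, -22], [18, -9, -42], [0, 0, -11]].
Row 1: (0)·x + (0)·4 + (-22)·z = 0
Row 2: (18)·x + (-9)·4 + (-42)·z = 0
Row 3: (0)·x + (0)·4 + (-11)·z = 0
Solving gives x = 2, z = 0.
Check: S·(2, 4, 0) = (8, 16, 0) = 4·(2, 4, 0).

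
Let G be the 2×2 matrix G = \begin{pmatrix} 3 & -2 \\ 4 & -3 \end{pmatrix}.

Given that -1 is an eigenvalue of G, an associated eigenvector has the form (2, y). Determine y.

We need (G + 1I)v = 0.
G + 1I = [[4, -2], [4, -2]].
Row 1: (4)·2 + (-2)·y = 0
Row 2: (4)·2 + (-2)·y = 0
Solving gives y = 4.
Check: G·(2, 4) = (-2, -4) = -1·(2, 4).

4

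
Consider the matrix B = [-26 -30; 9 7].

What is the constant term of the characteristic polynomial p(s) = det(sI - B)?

88

p(0) = det(0·I − B) = det(−B) = (−1)^2·det(B).
det(B) = 88, so p(0) = 88.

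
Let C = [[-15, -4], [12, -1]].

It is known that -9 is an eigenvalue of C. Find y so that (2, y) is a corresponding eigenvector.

We need (C + 9I)v = 0.
C + 9I = [[-6, -4], [12, 8]].
Row 1: (-6)·2 + (-4)·y = 0
Row 2: (12)·2 + (8)·y = 0
Solving gives y = -3.
Check: C·(2, -3) = (-18, 27) = -9·(2, -3).

-3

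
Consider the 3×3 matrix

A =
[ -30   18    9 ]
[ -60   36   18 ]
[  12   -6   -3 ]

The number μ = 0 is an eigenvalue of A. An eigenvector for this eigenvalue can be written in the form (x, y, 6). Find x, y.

0, -3

We need (A)v = 0.
A = [[-30, 18, 9], [-60, 36, 18], [12, -6, -3]].
Row 1: (-30)·x + (18)·y + (9)·6 = 0
Row 2: (-60)·x + (36)·y + (18)·6 = 0
Row 3: (12)·x + (-6)·y + (-3)·6 = 0
Solving gives x = 0, y = -3.
Check: A·(0, -3, 6) = (0, 0, 0) = 0·(0, -3, 6).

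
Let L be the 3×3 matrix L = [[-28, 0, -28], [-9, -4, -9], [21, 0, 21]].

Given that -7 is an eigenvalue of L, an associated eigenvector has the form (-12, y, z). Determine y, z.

We need (L + 7I)v = 0.
L + 7I = [[-21, 0, -28], [-9, 3, -9], [21, 0, 28]].
Row 1: (-21)·-12 + (0)·y + (-28)·z = 0
Row 2: (-9)·-12 + (3)·y + (-9)·z = 0
Row 3: (21)·-12 + (0)·y + (28)·z = 0
Solving gives y = -9, z = 9.
Check: L·(-12, -9, 9) = (84, 63, -63) = -7·(-12, -9, 9).

-9, 9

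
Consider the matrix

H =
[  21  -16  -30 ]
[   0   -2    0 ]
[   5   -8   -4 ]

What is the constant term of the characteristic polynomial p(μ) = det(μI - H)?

p(0) = det(0·I − H) = det(−H) = (−1)^3·det(H).
det(H) = -132, so p(0) = 132.

132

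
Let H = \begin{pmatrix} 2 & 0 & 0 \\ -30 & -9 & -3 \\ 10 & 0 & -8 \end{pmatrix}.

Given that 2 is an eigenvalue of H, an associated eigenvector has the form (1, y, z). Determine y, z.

We need (H - 2I)v = 0.
H - 2I = [[0, 0, 0], [-30, -11, -3], [10, 0, -10]].
Row 1: (0)·1 + (0)·y + (0)·z = 0
Row 2: (-30)·1 + (-11)·y + (-3)·z = 0
Row 3: (10)·1 + (0)·y + (-10)·z = 0
Solving gives y = -3, z = 1.
Check: H·(1, -3, 1) = (2, -6, 2) = 2·(1, -3, 1).

-3, 1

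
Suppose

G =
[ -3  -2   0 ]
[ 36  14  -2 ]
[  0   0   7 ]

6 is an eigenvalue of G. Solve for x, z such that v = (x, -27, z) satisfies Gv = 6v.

We need (G - 6I)v = 0.
G - 6I = [[-9, -2, 0], [36, 8, -2], [0, 0, 1]].
Row 1: (-9)·x + (-2)·-27 + (0)·z = 0
Row 2: (36)·x + (8)·-27 + (-2)·z = 0
Row 3: (0)·x + (0)·-27 + (1)·z = 0
Solving gives x = 6, z = 0.
Check: G·(6, -27, 0) = (36, -162, 0) = 6·(6, -27, 0).

6, 0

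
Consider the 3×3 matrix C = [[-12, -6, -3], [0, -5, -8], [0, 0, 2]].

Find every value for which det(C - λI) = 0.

C is upper triangular, so its eigenvalues are the diagonal entries.
Diagonal: -12, -5, 2.

-12, -5, 2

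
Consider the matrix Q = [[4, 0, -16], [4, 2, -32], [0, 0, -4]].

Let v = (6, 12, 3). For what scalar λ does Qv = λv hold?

-4

Compute Qv: Q·(6, 12, 3) = (-24, -48, -12).
Since Qv = λv, compare component 1: -24 = λ·6, so λ = -4.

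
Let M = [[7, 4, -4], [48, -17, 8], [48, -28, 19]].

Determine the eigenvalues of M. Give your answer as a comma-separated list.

Compute the characteristic polynomial p(λ) = det(λI - M).
Expanding the 3×3 determinant: p(λ) = λ^3 - 9λ^2 - 85λ + 693.
Rational-root test: λ = 7 gives p(7) = 0.
Dividing by (λ - 7) leaves λ^2 - 2λ - 99.
The quadratic factors as (λ + 9)·(λ - 11).
Eigenvalues: -9, 7, 11.

-9, 7, 11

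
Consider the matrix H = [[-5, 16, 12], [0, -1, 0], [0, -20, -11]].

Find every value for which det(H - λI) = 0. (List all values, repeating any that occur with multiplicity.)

Set up det(tI - H) = 0.
Expanding along the first row, p(t) = t^3 + 17t^2 + 71t + 55.
Rational-root test: t = -5 gives p(-5) = 0.
Factor out (t + 5): p(t) = (t + 5)·(t^2 + 12t + 11).
The quadratic factors as (t + 11)·(t + 1).
Eigenvalues: -11, -5, -1.

-11, -5, -1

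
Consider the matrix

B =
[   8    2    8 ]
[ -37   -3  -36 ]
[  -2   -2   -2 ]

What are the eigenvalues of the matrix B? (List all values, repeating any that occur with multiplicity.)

-2, -1, 6

Compute the characteristic polynomial p(s) = det(sI - B).
Expanding along the first row, p(s) = s^3 - 3s^2 - 16s - 12.
Since p(-1) = 0, s = -1 is a root.
Dividing by (s + 1) leaves s^2 - 4s - 12.
The quadratic factors as (s + 2)·(s - 6).
Eigenvalues: -2, -1, 6.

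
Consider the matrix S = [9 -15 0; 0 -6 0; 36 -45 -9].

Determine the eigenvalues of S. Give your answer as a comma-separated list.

The characteristic polynomial is p(t) = det(tI - S).
Cofactor expansion gives p(t) = t^3 + 6t^2 - 81t - 486.
Rational-root test: t = -6 gives p(-6) = 0.
Dividing by (t + 6) leaves t^2 - 81.
The quadratic factors as (t + 9)·(t - 9).
Eigenvalues: -9, -6, 9.

-9, -6, 9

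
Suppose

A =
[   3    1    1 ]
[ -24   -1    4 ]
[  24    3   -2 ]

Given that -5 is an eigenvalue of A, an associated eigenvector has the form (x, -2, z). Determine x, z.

We need (A + 5I)v = 0.
A + 5I = [[8, 1, 1], [-24, 4, 4], [24, 3, 3]].
Row 1: (8)·x + (1)·-2 + (1)·z = 0
Row 2: (-24)·x + (4)·-2 + (4)·z = 0
Row 3: (24)·x + (3)·-2 + (3)·z = 0
Solving gives x = 0, z = 2.
Check: A·(0, -2, 2) = (0, 10, -10) = -5·(0, -2, 2).

0, 2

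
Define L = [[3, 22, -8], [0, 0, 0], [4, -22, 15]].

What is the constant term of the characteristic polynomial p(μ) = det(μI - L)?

0

p(0) = det(0·I − L) = det(−L) = (−1)^3·det(L).
det(L) = 0, so p(0) = 0.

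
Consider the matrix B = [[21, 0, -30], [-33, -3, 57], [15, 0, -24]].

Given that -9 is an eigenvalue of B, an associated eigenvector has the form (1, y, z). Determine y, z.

-4, 1

We need (B + 9I)v = 0.
B + 9I = [[30, 0, -30], [-33, 6, 57], [15, 0, -15]].
Row 1: (30)·1 + (0)·y + (-30)·z = 0
Row 2: (-33)·1 + (6)·y + (57)·z = 0
Row 3: (15)·1 + (0)·y + (-15)·z = 0
Solving gives y = -4, z = 1.
Check: B·(1, -4, 1) = (-9, 36, -9) = -9·(1, -4, 1).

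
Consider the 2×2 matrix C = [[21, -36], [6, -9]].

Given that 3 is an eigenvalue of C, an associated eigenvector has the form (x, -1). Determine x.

-2

We need (C - 3I)v = 0.
C - 3I = [[18, -36], [6, -12]].
Row 1: (18)·x + (-36)·-1 = 0
Row 2: (6)·x + (-12)·-1 = 0
Solving gives x = -2.
Check: C·(-2, -1) = (-6, -3) = 3·(-2, -1).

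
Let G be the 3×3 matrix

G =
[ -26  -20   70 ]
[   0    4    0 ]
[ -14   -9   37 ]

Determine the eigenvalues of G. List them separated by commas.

2, 4, 9

Compute the characteristic polynomial p(μ) = det(μI - G).
Cofactor expansion gives p(μ) = μ^3 - 15μ^2 + 62μ - 72.
Since p(4) = 0, μ = 4 is a root.
Dividing by (μ - 4) leaves μ^2 - 11μ + 18.
The quadratic factors as (μ - 2)·(μ - 9).
Eigenvalues: 2, 4, 9.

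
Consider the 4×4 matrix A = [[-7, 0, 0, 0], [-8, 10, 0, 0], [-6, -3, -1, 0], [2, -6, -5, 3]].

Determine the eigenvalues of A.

-7, -1, 3, 10

A is lower triangular, so its eigenvalues are the diagonal entries.
Diagonal: -7, 10, -1, 3.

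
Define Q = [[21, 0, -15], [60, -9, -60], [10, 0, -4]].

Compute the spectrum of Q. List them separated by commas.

-9, 6, 11

Set up det(rI - Q) = 0.
Expanding the 3×3 determinant: p(r) = r^3 - 8r^2 - 87r + 594.
Try r = 6: p(6) = 0, so 6 is a root.
Factor out (r - 6): p(r) = (r - 6)·(r^2 - 2r - 99).
The quadratic factors as (r + 9)·(r - 11).
Eigenvalues: -9, 6, 11.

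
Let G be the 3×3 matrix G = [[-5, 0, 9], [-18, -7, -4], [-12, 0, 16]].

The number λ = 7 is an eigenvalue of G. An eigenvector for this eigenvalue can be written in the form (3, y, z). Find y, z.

-5, 4

We need (G - 7I)v = 0.
G - 7I = [[-12, 0, 9], [-18, -14, -4], [-12, 0, 9]].
Row 1: (-12)·3 + (0)·y + (9)·z = 0
Row 2: (-18)·3 + (-14)·y + (-4)·z = 0
Row 3: (-12)·3 + (0)·y + (9)·z = 0
Solving gives y = -5, z = 4.
Check: G·(3, -5, 4) = (21, -35, 28) = 7·(3, -5, 4).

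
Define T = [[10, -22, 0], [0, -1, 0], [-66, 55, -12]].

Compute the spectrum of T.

Compute the characteristic polynomial p(μ) = det(μI - T).
Expanding the 3×3 determinant: p(μ) = μ^3 + 3μ^2 - 118μ - 120.
Try μ = -1: p(-1) = 0, so -1 is a root.
Factor out (μ + 1): p(μ) = (μ + 1)·(μ^2 + 2μ - 120).
The quadratic factors as (μ + 12)·(μ - 10).
Eigenvalues: -12, -1, 10.

-12, -1, 10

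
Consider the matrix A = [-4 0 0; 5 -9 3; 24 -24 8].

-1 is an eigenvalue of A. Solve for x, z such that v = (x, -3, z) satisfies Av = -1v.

We need (A + 1I)v = 0.
A + 1I = [[-3, 0, 0], [5, -8, 3], [24, -24, 9]].
Row 1: (-3)·x + (0)·-3 + (0)·z = 0
Row 2: (5)·x + (-8)·-3 + (3)·z = 0
Row 3: (24)·x + (-24)·-3 + (9)·z = 0
Solving gives x = 0, z = -8.
Check: A·(0, -3, -8) = (0, 3, 8) = -1·(0, -3, -8).

0, -8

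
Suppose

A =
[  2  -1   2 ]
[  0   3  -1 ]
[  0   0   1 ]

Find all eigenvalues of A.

A is upper triangular, so its eigenvalues are the diagonal entries.
Diagonal: 2, 3, 1.

1, 2, 3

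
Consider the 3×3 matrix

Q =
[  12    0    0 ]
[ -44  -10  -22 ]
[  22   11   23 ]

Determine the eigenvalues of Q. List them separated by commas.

Compute the characteristic polynomial p(μ) = det(μI - Q).
Expanding the 3×3 determinant: p(μ) = μ^3 - 25μ^2 + 168μ - 144.
Rational-root test: μ = 1 gives p(1) = 0.
Factor out (μ - 1): p(μ) = (μ - 1)·(μ^2 - 24μ + 144).
The quadratic factor is (μ - 12)^2.
Eigenvalues: 1, 12, 12.

1, 12, 12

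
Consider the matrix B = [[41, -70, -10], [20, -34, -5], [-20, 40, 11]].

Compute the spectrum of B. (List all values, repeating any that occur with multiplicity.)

Compute the characteristic polynomial p(r) = det(rI - B).
Expanding the 3×3 determinant: p(r) = r^3 - 18r^2 + 83r - 66.
Rational-root test: r = 1 gives p(1) = 0.
Factor out (r - 1): p(r) = (r - 1)·(r^2 - 17r + 66).
The quadratic factors as (r - 6)·(r - 11).
Eigenvalues: 1, 6, 11.

1, 6, 11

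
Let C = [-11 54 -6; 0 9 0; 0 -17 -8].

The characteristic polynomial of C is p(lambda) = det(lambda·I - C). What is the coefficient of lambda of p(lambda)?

-83

p(lambda) = lambda^3 + 10·lambda^2 - 83·lambda - 792.
The coefficient of lambda is -83.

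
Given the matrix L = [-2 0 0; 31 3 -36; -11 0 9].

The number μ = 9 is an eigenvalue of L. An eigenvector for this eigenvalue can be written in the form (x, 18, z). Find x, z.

We need (L - 9I)v = 0.
L - 9I = [[-11, 0, 0], [31, -6, -36], [-11, 0, 0]].
Row 1: (-11)·x + (0)·18 + (0)·z = 0
Row 2: (31)·x + (-6)·18 + (-36)·z = 0
Row 3: (-11)·x + (0)·18 + (0)·z = 0
Solving gives x = 0, z = -3.
Check: L·(0, 18, -3) = (0, 162, -27) = 9·(0, 18, -3).

0, -3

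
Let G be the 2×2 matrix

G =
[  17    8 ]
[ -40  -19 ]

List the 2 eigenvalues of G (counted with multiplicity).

det(G - λI) = (17 - λ)(-19 - λ) - (8)·(-40) = λ^2 + 2λ - 3.
This factors as (λ + 3)·(λ - 1) = 0.
Eigenvalues: -3, 1.

-3, 1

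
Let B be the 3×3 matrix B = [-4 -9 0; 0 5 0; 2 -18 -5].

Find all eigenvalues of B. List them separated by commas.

Set up det(lambda·I - B) = 0.
Expanding the 3×3 determinant: p(lambda) = lambda^3 + 4·lambda^2 - 25·lambda - 100.
Rational-root test: lambda = -4 gives p(-4) = 0.
Dividing by (lambda + 4) leaves lambda^2 - 25.
The quadratic factors as (lambda + 5)·(lambda - 5).
Eigenvalues: -5, -4, 5.

-5, -4, 5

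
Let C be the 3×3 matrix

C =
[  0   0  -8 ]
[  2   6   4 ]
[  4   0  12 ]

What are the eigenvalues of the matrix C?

4, 6, 8

The characteristic polynomial is p(λ) = det(λI - C).
Cofactor expansion gives p(λ) = λ^3 - 18λ^2 + 104λ - 192.
Try λ = 4: p(4) = 0, so 4 is a root.
Factor out (λ - 4): p(λ) = (λ - 4)·(λ^2 - 14λ + 48).
The quadratic factors as (λ - 6)·(λ - 8).
Eigenvalues: 4, 6, 8.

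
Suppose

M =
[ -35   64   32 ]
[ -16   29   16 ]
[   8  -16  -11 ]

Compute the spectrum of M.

-11, -3, -3

The characteristic polynomial is p(λ) = det(λI - M).
Cofactor expansion gives p(λ) = λ^3 + 17λ^2 + 75λ + 99.
Try λ = -3: p(-3) = 0, so -3 is a root.
Factor out (λ + 3): p(λ) = (λ + 3)·(λ^2 + 14λ + 33).
The quadratic factors as (λ + 11)·(λ + 3).
Eigenvalues: -11, -3, -3.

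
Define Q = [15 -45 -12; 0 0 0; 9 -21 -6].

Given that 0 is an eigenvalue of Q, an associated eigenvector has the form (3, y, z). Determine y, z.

-3, 15

We need (Q)v = 0.
Q = [[15, -45, -12], [0, 0, 0], [9, -21, -6]].
Row 1: (15)·3 + (-45)·y + (-12)·z = 0
Row 2: (0)·3 + (0)·y + (0)·z = 0
Row 3: (9)·3 + (-21)·y + (-6)·z = 0
Solving gives y = -3, z = 15.
Check: Q·(3, -3, 15) = (0, 0, 0) = 0·(3, -3, 15).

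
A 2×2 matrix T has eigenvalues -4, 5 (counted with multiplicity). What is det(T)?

-20

det(T) is the product of the eigenvalues: (-4) · (5) = -20.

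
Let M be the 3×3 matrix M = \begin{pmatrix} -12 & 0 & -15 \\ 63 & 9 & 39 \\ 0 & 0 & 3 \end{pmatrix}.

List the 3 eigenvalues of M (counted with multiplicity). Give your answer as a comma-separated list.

Set up det(λI - M) = 0.
Expanding the 3×3 determinant: p(λ) = λ^3 - 117λ + 324.
Try λ = 3: p(3) = 0, so 3 is a root.
Factor out (λ - 3): p(λ) = (λ - 3)·(λ^2 + 3λ - 108).
The quadratic factors as (λ + 12)·(λ - 9).
Eigenvalues: -12, 3, 9.

-12, 3, 9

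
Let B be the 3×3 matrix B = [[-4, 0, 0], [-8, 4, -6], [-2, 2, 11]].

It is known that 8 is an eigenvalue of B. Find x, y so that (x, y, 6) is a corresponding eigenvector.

We need (B - 8I)v = 0.
B - 8I = [[-12, 0, 0], [-8, -4, -6], [-2, 2, 3]].
Row 1: (-12)·x + (0)·y + (0)·6 = 0
Row 2: (-8)·x + (-4)·y + (-6)·6 = 0
Row 3: (-2)·x + (2)·y + (3)·6 = 0
Solving gives x = 0, y = -9.
Check: B·(0, -9, 6) = (0, -72, 48) = 8·(0, -9, 6).

0, -9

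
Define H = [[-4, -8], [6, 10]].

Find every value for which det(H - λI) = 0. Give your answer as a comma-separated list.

det(H - sI) = (-4 - s)(10 - s) - (-8)·(6) = s^2 - 6s + 8.
This factors as (s - 2)·(s - 4) = 0.
Eigenvalues: 2, 4.

2, 4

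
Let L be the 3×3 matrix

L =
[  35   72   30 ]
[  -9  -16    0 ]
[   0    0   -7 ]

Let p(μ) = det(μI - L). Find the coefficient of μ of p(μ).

-45

p(μ) = μ^3 - 12μ^2 - 45μ + 616.
The coefficient of μ is -45.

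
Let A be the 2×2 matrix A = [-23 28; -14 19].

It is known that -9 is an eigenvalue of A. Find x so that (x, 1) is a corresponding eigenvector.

We need (A + 9I)v = 0.
A + 9I = [[-14, 28], [-14, 28]].
Row 1: (-14)·x + (28)·1 = 0
Row 2: (-14)·x + (28)·1 = 0
Solving gives x = 2.
Check: A·(2, 1) = (-18, -9) = -9·(2, 1).

2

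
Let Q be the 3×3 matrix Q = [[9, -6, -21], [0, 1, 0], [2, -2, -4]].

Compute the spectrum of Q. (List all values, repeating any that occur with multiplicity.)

1, 2, 3

Set up det(rI - Q) = 0.
Expanding the 3×3 determinant: p(r) = r^3 - 6r^2 + 11r - 6.
Rational-root test: r = 1 gives p(1) = 0.
Dividing by (r - 1) leaves r^2 - 5r + 6.
The quadratic factors as (r - 2)·(r - 3).
Eigenvalues: 1, 2, 3.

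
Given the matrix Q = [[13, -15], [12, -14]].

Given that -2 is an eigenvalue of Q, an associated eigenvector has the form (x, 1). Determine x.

1

We need (Q + 2I)v = 0.
Q + 2I = [[15, -15], [12, -12]].
Row 1: (15)·x + (-15)·1 = 0
Row 2: (12)·x + (-12)·1 = 0
Solving gives x = 1.
Check: Q·(1, 1) = (-2, -2) = -2·(1, 1).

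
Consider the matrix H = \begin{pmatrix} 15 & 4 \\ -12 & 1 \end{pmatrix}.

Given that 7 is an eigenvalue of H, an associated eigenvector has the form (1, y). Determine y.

We need (H - 7I)v = 0.
H - 7I = [[8, 4], [-12, -6]].
Row 1: (8)·1 + (4)·y = 0
Row 2: (-12)·1 + (-6)·y = 0
Solving gives y = -2.
Check: H·(1, -2) = (7, -14) = 7·(1, -2).

-2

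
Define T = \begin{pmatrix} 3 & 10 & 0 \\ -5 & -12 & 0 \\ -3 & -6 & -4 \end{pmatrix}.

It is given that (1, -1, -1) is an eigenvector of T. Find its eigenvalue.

-7

Compute Tv: T·(1, -1, -1) = (-7, 7, 7).
Since Tv = λv, compare component 1: -7 = λ·1, so λ = -7.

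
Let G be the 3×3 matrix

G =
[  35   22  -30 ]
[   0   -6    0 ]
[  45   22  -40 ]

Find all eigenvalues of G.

The characteristic polynomial is p(λ) = det(λI - G).
Cofactor expansion gives p(λ) = λ^3 + 11λ^2 - 20λ - 300.
Try λ = -10: p(-10) = 0, so -10 is a root.
Factor out (λ + 10): p(λ) = (λ + 10)·(λ^2 + λ - 30).
The quadratic factors as (λ + 6)·(λ - 5).
Eigenvalues: -10, -6, 5.

-10, -6, 5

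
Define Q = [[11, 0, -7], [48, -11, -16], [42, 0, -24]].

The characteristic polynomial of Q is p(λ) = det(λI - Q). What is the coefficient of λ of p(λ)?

p(λ) = λ^3 + 24λ^2 + 173λ + 330.
The coefficient of λ is 173.

173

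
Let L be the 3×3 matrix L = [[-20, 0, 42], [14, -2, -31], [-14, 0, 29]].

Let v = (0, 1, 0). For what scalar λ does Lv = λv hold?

-2

Compute Lv: L·(0, 1, 0) = (0, -2, 0).
Since Lv = λv, compare component 2: -2 = λ·1, so λ = -2.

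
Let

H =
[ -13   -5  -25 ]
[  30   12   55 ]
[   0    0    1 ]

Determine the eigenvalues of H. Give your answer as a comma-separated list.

-3, 1, 2

Compute the characteristic polynomial p(s) = det(sI - H).
Expanding the 3×3 determinant: p(s) = s^3 - 7s + 6.
Rational-root test: s = -3 gives p(-3) = 0.
Factor out (s + 3): p(s) = (s + 3)·(s^2 - 3s + 2).
The quadratic factors as (s - 1)·(s - 2).
Eigenvalues: -3, 1, 2.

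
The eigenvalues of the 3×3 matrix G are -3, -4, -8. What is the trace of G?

-15

trace(G) is the sum of the eigenvalues: (-3) + (-4) + (-8) = -15.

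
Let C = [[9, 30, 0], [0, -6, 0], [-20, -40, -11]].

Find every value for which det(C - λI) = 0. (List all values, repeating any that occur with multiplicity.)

-11, -6, 9

The characteristic polynomial is p(λ) = det(λI - C).
Expanding the 3×3 determinant: p(λ) = λ^3 + 8λ^2 - 87λ - 594.
Since p(-6) = 0, λ = -6 is a root.
Dividing by (λ + 6) leaves λ^2 + 2λ - 99.
The quadratic factors as (λ + 11)·(λ - 9).
Eigenvalues: -11, -6, 9.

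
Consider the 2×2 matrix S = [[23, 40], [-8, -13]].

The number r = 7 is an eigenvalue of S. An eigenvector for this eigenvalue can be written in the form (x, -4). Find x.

10

We need (S - 7I)v = 0.
S - 7I = [[16, 40], [-8, -20]].
Row 1: (16)·x + (40)·-4 = 0
Row 2: (-8)·x + (-20)·-4 = 0
Solving gives x = 10.
Check: S·(10, -4) = (70, -28) = 7·(10, -4).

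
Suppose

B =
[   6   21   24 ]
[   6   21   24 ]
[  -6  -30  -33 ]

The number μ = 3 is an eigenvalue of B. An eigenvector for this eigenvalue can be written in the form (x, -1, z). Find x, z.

We need (B - 3I)v = 0.
B - 3I = [[3, 21, 24], [6, 18, 24], [-6, -30, -36]].
Row 1: (3)·x + (21)·-1 + (24)·z = 0
Row 2: (6)·x + (18)·-1 + (24)·z = 0
Row 3: (-6)·x + (-30)·-1 + (-36)·z = 0
Solving gives x = -1, z = 1.
Check: B·(-1, -1, 1) = (-3, -3, 3) = 3·(-1, -1, 1).

-1, 1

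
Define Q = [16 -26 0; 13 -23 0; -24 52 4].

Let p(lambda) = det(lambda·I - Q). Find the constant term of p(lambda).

120

p(lambda) = lambda^3 + 3·lambda^2 - 58·lambda + 120.
The constant term is 120.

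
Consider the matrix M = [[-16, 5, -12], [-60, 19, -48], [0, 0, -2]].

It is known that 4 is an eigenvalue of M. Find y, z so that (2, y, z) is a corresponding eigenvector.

8, 0

We need (M - 4I)v = 0.
M - 4I = [[-20, 5, -12], [-60, 15, -48], [0, 0, -6]].
Row 1: (-20)·2 + (5)·y + (-12)·z = 0
Row 2: (-60)·2 + (15)·y + (-48)·z = 0
Row 3: (0)·2 + (0)·y + (-6)·z = 0
Solving gives y = 8, z = 0.
Check: M·(2, 8, 0) = (8, 32, 0) = 4·(2, 8, 0).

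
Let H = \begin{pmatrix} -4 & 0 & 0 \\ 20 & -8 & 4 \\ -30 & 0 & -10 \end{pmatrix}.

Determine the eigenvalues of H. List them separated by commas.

Compute the characteristic polynomial p(r) = det(rI - H).
Cofactor expansion gives p(r) = r^3 + 22r^2 + 152r + 320.
Since p(-4) = 0, r = -4 is a root.
Factor out (r + 4): p(r) = (r + 4)·(r^2 + 18r + 80).
The quadratic factors as (r + 10)·(r + 8).
Eigenvalues: -10, -8, -4.

-10, -8, -4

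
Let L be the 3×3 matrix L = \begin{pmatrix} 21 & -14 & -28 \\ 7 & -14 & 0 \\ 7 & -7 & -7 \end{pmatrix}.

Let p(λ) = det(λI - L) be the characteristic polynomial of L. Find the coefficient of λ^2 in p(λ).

The coefficient of λ^2 of det(λI - L) is −trace(L).
trace(L) = (21) + (-14) + (-7) = 0, so the coefficient is 0.

0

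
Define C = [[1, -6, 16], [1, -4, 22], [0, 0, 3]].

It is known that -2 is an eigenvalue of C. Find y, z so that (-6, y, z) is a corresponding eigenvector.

-3, 0

We need (C + 2I)v = 0.
C + 2I = [[3, -6, 16], [1, -2, 22], [0, 0, 5]].
Row 1: (3)·-6 + (-6)·y + (16)·z = 0
Row 2: (1)·-6 + (-2)·y + (22)·z = 0
Row 3: (0)·-6 + (0)·y + (5)·z = 0
Solving gives y = -3, z = 0.
Check: C·(-6, -3, 0) = (12, 6, 0) = -2·(-6, -3, 0).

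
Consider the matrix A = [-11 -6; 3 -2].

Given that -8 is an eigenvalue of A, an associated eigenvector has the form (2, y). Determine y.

-1

We need (A + 8I)v = 0.
A + 8I = [[-3, -6], [3, 6]].
Row 1: (-3)·2 + (-6)·y = 0
Row 2: (3)·2 + (6)·y = 0
Solving gives y = -1.
Check: A·(2, -1) = (-16, 8) = -8·(2, -1).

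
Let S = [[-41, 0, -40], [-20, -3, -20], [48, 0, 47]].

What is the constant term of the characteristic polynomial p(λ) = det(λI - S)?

-21

p(0) = det(0·I − S) = det(−S) = (−1)^3·det(S).
det(S) = 21, so p(0) = -21.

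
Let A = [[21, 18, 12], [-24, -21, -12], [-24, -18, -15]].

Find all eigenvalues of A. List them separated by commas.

Set up det(tI - A) = 0.
Cofactor expansion gives p(t) = t^3 + 15t^2 + 63t + 81.
Since p(-9) = 0, t = -9 is a root.
Dividing by (t + 9) leaves t^2 + 6t + 9.
The quadratic factor is (t + 3)^2.
Eigenvalues: -9, -3, -3.

-9, -3, -3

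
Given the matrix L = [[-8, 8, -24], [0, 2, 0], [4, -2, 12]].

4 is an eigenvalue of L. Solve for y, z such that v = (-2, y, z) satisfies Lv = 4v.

0, 1

We need (L - 4I)v = 0.
L - 4I = [[-12, 8, -24], [0, -2, 0], [4, -2, 8]].
Row 1: (-12)·-2 + (8)·y + (-24)·z = 0
Row 2: (0)·-2 + (-2)·y + (0)·z = 0
Row 3: (4)·-2 + (-2)·y + (8)·z = 0
Solving gives y = 0, z = 1.
Check: L·(-2, 0, 1) = (-8, 0, 4) = 4·(-2, 0, 1).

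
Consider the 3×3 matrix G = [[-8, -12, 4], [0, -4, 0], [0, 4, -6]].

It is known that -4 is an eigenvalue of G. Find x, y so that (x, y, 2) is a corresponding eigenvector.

We need (G + 4I)v = 0.
G + 4I = [[-4, -12, 4], [0, 0, 0], [0, 4, -2]].
Row 1: (-4)·x + (-12)·y + (4)·2 = 0
Row 2: (0)·x + (0)·y + (0)·2 = 0
Row 3: (0)·x + (4)·y + (-2)·2 = 0
Solving gives x = -1, y = 1.
Check: G·(-1, 1, 2) = (4, -4, -8) = -4·(-1, 1, 2).

-1, 1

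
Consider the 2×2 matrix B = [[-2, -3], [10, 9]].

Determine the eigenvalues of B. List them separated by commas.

det(B - λI) = (-2 - λ)(9 - λ) - (-3)·(10) = λ^2 - 7λ + 12.
This factors as (λ - 3)·(λ - 4) = 0.
Eigenvalues: 3, 4.

3, 4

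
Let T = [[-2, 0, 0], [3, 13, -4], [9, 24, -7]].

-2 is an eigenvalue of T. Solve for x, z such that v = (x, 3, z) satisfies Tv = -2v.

-3, 9

We need (T + 2I)v = 0.
T + 2I = [[0, 0, 0], [3, 15, -4], [9, 24, -5]].
Row 1: (0)·x + (0)·3 + (0)·z = 0
Row 2: (3)·x + (15)·3 + (-4)·z = 0
Row 3: (9)·x + (24)·3 + (-5)·z = 0
Solving gives x = -3, z = 9.
Check: T·(-3, 3, 9) = (6, -6, -18) = -2·(-3, 3, 9).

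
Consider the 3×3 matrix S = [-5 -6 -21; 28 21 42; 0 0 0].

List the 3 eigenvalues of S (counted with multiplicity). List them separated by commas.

0, 7, 9

Set up det(μI - S) = 0.
Expanding the 3×3 determinant: p(μ) = μ^3 - 16μ^2 + 63μ.
Since p(0) = 0, μ = 0 is a root.
Factor out μ: p(μ) = μ·(μ^2 - 16μ + 63).
The quadratic factors as (μ - 7)·(μ - 9).
Eigenvalues: 0, 7, 9.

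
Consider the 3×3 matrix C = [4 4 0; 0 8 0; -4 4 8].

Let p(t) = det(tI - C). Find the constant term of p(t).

p(t) = t^3 - 20t^2 + 128t - 256.
The constant term is -256.

-256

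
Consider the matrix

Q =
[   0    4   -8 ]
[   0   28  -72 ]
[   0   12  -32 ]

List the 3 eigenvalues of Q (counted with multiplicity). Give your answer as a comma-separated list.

-8, 0, 4

The characteristic polynomial is p(λ) = det(λI - Q).
Cofactor expansion gives p(λ) = λ^3 + 4λ^2 - 32λ.
Try λ = 4: p(4) = 0, so 4 is a root.
Factor out (λ - 4): p(λ) = (λ - 4)·(λ^2 + 8λ).
The quadratic factors as (λ + 8)·λ.
Eigenvalues: -8, 0, 4.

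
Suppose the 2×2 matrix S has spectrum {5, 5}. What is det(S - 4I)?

If S has eigenvalues 5, 5, then S - 4I has eigenvalues 1, 1.
det(S - 4I) = (1) · (1) = 1.

1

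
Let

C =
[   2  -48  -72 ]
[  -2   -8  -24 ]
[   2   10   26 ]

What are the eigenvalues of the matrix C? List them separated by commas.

Set up det(μI - C) = 0.
Expanding the 3×3 determinant: p(μ) = μ^3 - 20μ^2 + 116μ - 160.
Try μ = 2: p(2) = 0, so 2 is a root.
Dividing by (μ - 2) leaves μ^2 - 18μ + 80.
The quadratic factors as (μ - 8)·(μ - 10).
Eigenvalues: 2, 8, 10.

2, 8, 10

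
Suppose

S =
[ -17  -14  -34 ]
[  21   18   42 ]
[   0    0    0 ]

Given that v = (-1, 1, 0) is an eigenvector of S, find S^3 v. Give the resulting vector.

First find the eigenvalue: Sv = (3, -3, 0) = -3·(-1, 1, 0), so λ = -3.
Then S^3 v = λ^3·v = (-3)^3·(-1, 1, 0) = -27·(-1, 1, 0) = (27, -27, 0).

(27, -27, 0)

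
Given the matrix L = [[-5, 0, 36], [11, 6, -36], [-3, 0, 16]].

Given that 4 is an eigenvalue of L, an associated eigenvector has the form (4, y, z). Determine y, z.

-4, 1

We need (L - 4I)v = 0.
L - 4I = [[-9, 0, 36], [11, 2, -36], [-3, 0, 12]].
Row 1: (-9)·4 + (0)·y + (36)·z = 0
Row 2: (11)·4 + (2)·y + (-36)·z = 0
Row 3: (-3)·4 + (0)·y + (12)·z = 0
Solving gives y = -4, z = 1.
Check: L·(4, -4, 1) = (16, -16, 4) = 4·(4, -4, 1).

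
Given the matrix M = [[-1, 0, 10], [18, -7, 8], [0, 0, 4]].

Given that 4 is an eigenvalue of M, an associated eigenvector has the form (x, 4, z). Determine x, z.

2, 1

We need (M - 4I)v = 0.
M - 4I = [[-5, 0, 10], [18, -11, 8], [0, 0, 0]].
Row 1: (-5)·x + (0)·4 + (10)·z = 0
Row 2: (18)·x + (-11)·4 + (8)·z = 0
Row 3: (0)·x + (0)·4 + (0)·z = 0
Solving gives x = 2, z = 1.
Check: M·(2, 4, 1) = (8, 16, 4) = 4·(2, 4, 1).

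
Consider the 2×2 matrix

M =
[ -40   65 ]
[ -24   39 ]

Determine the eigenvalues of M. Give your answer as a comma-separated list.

det(M - λI) = (-40 - λ)(39 - λ) - (65)·(-24) = λ^2 + λ.
This factors as (λ + 1)·λ = 0.
Eigenvalues: -1, 0.

-1, 0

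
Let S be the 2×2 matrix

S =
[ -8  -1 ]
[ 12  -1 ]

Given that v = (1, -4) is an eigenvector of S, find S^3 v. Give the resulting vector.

(-64, 256)

First find the eigenvalue: Sv = (-4, 16) = -4·(1, -4), so λ = -4.
Then S^3 v = λ^3·v = (-4)^3·(1, -4) = -64·(1, -4) = (-64, 256).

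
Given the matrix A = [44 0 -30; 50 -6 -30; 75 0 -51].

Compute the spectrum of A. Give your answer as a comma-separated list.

Set up det(tI - A) = 0.
Cofactor expansion gives p(t) = t^3 + 13t^2 + 48t + 36.
Try t = -6: p(-6) = 0, so -6 is a root.
Factor out (t + 6): p(t) = (t + 6)·(t^2 + 7t + 6).
The quadratic factors as (t + 6)·(t + 1).
Eigenvalues: -6, -6, -1.

-6, -6, -1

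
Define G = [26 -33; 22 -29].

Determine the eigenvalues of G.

-7, 4

det(G - rI) = (26 - r)(-29 - r) - (-33)·(22) = r^2 + 3r - 28.
This factors as (r + 7)·(r - 4) = 0.
Eigenvalues: -7, 4.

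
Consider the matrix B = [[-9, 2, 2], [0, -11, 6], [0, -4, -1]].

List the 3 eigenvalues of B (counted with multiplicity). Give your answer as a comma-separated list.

-9, -7, -5

Compute the characteristic polynomial p(r) = det(rI - B).
Cofactor expansion gives p(r) = r^3 + 21r^2 + 143r + 315.
Try r = -5: p(-5) = 0, so -5 is a root.
Dividing by (r + 5) leaves r^2 + 16r + 63.
The quadratic factors as (r + 9)·(r + 7).
Eigenvalues: -9, -7, -5.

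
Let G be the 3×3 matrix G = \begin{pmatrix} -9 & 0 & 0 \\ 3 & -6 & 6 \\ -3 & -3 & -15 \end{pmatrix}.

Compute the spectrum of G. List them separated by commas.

The characteristic polynomial is p(λ) = det(λI - G).
Cofactor expansion gives p(λ) = λ^3 + 30λ^2 + 297λ + 972.
Try λ = -9: p(-9) = 0, so -9 is a root.
Factor out (λ + 9): p(λ) = (λ + 9)·(λ^2 + 21λ + 108).
The quadratic factors as (λ + 12)·(λ + 9).
Eigenvalues: -12, -9, -9.

-12, -9, -9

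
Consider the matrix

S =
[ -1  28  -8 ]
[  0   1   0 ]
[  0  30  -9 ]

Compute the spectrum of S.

Set up det(μI - S) = 0.
Expanding along the first row, p(μ) = μ^3 + 9μ^2 - μ - 9.
Since p(-1) = 0, μ = -1 is a root.
Dividing by (μ + 1) leaves μ^2 + 8μ - 9.
The quadratic factors as (μ + 9)·(μ - 1).
Eigenvalues: -9, -1, 1.

-9, -1, 1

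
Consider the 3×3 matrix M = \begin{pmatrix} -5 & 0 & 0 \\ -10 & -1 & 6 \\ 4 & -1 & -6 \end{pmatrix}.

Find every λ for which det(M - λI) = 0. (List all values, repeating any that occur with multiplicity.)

Compute the characteristic polynomial p(λ) = det(λI - M).
Cofactor expansion gives p(λ) = λ^3 + 12λ^2 + 47λ + 60.
Since p(-3) = 0, λ = -3 is a root.
Dividing by (λ + 3) leaves λ^2 + 9λ + 20.
The quadratic factors as (λ + 5)·(λ + 4).
Eigenvalues: -5, -4, -3.

-5, -4, -3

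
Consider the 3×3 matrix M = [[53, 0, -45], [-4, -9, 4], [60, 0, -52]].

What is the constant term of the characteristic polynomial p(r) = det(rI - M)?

p(0) = det(0·I − M) = det(−M) = (−1)^3·det(M).
det(M) = 504, so p(0) = -504.

-504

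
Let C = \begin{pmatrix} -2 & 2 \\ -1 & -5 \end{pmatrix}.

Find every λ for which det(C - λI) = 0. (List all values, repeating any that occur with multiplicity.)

-4, -3

det(C - tI) = (-2 - t)(-5 - t) - (2)·(-1) = t^2 + 7t + 12.
This factors as (t + 4)·(t + 3) = 0.
Eigenvalues: -4, -3.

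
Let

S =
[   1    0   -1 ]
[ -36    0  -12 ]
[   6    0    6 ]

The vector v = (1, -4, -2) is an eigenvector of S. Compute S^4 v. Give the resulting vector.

First find the eigenvalue: Sv = (3, -12, -6) = 3·(1, -4, -2), so λ = 3.
Then S^4 v = λ^4·v = 3^4·(1, -4, -2) = 81·(1, -4, -2) = (81, -324, -162).

(81, -324, -162)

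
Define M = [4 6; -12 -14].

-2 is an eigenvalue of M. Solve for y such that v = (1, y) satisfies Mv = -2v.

We need (M + 2I)v = 0.
M + 2I = [[6, 6], [-12, -12]].
Row 1: (6)·1 + (6)·y = 0
Row 2: (-12)·1 + (-12)·y = 0
Solving gives y = -1.
Check: M·(1, -1) = (-2, 2) = -2·(1, -1).

-1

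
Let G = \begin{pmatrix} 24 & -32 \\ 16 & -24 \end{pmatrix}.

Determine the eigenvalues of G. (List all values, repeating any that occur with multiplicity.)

det(G - λI) = (24 - λ)(-24 - λ) - (-32)·(16) = λ^2 - 64.
This factors as (λ + 8)·(λ - 8) = 0.
Eigenvalues: -8, 8.

-8, 8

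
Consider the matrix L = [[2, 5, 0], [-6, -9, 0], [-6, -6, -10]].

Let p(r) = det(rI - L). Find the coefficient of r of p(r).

82

p(r) = r^3 + 17r^2 + 82r + 120.
The coefficient of r is 82.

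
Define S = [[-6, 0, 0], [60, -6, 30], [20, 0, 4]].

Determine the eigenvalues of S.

-6, -6, 4

Set up det(λI - S) = 0.
Expanding along the first row, p(λ) = λ^3 + 8λ^2 - 12λ - 144.
Since p(-6) = 0, λ = -6 is a root.
Dividing by (λ + 6) leaves λ^2 + 2λ - 24.
The quadratic factors as (λ + 6)·(λ - 4).
Eigenvalues: -6, -6, 4.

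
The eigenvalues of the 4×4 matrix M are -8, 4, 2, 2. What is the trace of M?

0

trace(M) is the sum of the eigenvalues: (-8) + (4) + (2) + (2) = 0.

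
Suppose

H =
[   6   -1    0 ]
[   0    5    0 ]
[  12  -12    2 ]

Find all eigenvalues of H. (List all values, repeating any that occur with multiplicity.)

2, 5, 6

The characteristic polynomial is p(μ) = det(μI - H).
Expanding the 3×3 determinant: p(μ) = μ^3 - 13μ^2 + 52μ - 60.
Rational-root test: μ = 2 gives p(2) = 0.
Factor out (μ - 2): p(μ) = (μ - 2)·(μ^2 - 11μ + 30).
The quadratic factors as (μ - 5)·(μ - 6).
Eigenvalues: 2, 5, 6.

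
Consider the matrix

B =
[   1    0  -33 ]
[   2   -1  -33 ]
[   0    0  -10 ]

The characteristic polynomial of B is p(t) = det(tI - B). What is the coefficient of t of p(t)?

-1

p(t) = t^3 + 10t^2 - t - 10.
The coefficient of t is -1.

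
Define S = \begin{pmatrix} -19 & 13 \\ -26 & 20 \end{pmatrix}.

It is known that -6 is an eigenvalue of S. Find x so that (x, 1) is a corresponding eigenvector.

1

We need (S + 6I)v = 0.
S + 6I = [[-13, 13], [-26, 26]].
Row 1: (-13)·x + (13)·1 = 0
Row 2: (-26)·x + (26)·1 = 0
Solving gives x = 1.
Check: S·(1, 1) = (-6, -6) = -6·(1, 1).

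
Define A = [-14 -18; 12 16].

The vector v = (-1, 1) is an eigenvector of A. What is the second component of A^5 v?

1024

First find the eigenvalue: Av = (-4, 4) = 4·(-1, 1), so λ = 4.
Then A^5 v = λ^5·v = 4^5·(-1, 1) = 1024·(-1, 1) = (-1024, 1024).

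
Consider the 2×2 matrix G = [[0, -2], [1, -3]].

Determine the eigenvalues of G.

det(G - sI) = (0 - s)(-3 - s) - (-2)·(1) = s^2 + 3s + 2.
This factors as (s + 2)·(s + 1) = 0.
Eigenvalues: -2, -1.

-2, -1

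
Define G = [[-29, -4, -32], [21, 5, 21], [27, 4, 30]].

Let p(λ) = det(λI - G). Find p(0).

30

p(0) = det(0·I − G) = det(−G) = (−1)^3·det(G).
det(G) = -30, so p(0) = 30.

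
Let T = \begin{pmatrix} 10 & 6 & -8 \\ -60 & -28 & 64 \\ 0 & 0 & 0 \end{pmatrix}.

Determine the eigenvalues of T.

Set up det(sI - T) = 0.
Expanding the 3×3 determinant: p(s) = s^3 + 18s^2 + 80s.
Since p(0) = 0, s = 0 is a root.
Factor out s: p(s) = s·(s^2 + 18s + 80).
The quadratic factors as (s + 10)·(s + 8).
Eigenvalues: -10, -8, 0.

-10, -8, 0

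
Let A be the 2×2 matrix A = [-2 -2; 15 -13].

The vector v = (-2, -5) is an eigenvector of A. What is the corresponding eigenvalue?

Compute Av: A·(-2, -5) = (14, 35).
Since Av = λv, compare component 1: 14 = λ·-2, so λ = -7.

-7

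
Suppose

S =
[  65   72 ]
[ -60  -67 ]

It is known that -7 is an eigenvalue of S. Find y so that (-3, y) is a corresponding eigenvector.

We need (S + 7I)v = 0.
S + 7I = [[72, 72], [-60, -60]].
Row 1: (72)·-3 + (72)·y = 0
Row 2: (-60)·-3 + (-60)·y = 0
Solving gives y = 3.
Check: S·(-3, 3) = (21, -21) = -7·(-3, 3).

3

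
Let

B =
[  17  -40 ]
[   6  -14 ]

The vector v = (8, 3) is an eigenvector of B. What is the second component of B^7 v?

First find the eigenvalue: Bv = (16, 6) = 2·(8, 3), so λ = 2.
Then B^7 v = λ^7·v = 2^7·(8, 3) = 128·(8, 3) = (1024, 384).

384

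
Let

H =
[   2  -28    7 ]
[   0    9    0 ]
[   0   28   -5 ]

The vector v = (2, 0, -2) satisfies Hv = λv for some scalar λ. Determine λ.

Compute Hv: H·(2, 0, -2) = (-10, 0, 10).
Since Hv = λv, compare component 1: -10 = λ·2, so λ = -5.

-5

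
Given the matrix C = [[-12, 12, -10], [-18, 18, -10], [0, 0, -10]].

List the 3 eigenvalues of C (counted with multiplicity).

-10, 0, 6

Compute the characteristic polynomial p(λ) = det(λI - C).
Cofactor expansion gives p(λ) = λ^3 + 4λ^2 - 60λ.
Rational-root test: λ = 0 gives p(0) = 0.
Dividing by λ leaves λ^2 + 4λ - 60.
The quadratic factors as (λ + 10)·(λ - 6).
Eigenvalues: -10, 0, 6.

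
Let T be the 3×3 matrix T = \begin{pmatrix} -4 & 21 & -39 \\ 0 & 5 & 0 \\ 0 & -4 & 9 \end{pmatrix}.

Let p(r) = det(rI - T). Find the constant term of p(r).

p(r) = r^3 - 10r^2 - 11r + 180.
The constant term is 180.

180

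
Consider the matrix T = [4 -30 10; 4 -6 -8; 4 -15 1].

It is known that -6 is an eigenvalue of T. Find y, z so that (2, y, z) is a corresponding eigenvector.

1, 1

We need (T + 6I)v = 0.
T + 6I = [[10, -30, 10], [4, 0, -8], [4, -15, 7]].
Row 1: (10)·2 + (-30)·y + (10)·z = 0
Row 2: (4)·2 + (0)·y + (-8)·z = 0
Row 3: (4)·2 + (-15)·y + (7)·z = 0
Solving gives y = 1, z = 1.
Check: T·(2, 1, 1) = (-12, -6, -6) = -6·(2, 1, 1).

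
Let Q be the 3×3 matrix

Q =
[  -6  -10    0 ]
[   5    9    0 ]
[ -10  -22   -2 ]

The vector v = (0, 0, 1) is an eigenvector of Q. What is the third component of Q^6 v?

64

First find the eigenvalue: Qv = (0, 0, -2) = -2·(0, 0, 1), so λ = -2.
Then Q^6 v = λ^6·v = (-2)^6·(0, 0, 1) = 64·(0, 0, 1) = (0, 0, 64).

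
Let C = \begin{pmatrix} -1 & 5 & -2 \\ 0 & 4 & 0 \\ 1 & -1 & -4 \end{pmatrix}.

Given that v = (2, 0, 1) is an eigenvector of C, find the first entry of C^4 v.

32

First find the eigenvalue: Cv = (-4, 0, -2) = -2·(2, 0, 1), so λ = -2.
Then C^4 v = λ^4·v = (-2)^4·(2, 0, 1) = 16·(2, 0, 1) = (32, 0, 16).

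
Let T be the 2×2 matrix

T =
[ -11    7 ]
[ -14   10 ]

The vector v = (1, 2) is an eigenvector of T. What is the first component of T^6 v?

First find the eigenvalue: Tv = (3, 6) = 3·(1, 2), so λ = 3.
Then T^6 v = λ^6·v = 3^6·(1, 2) = 729·(1, 2) = (729, 1458).

729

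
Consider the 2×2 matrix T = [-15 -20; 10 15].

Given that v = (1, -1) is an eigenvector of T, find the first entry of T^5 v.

First find the eigenvalue: Tv = (5, -5) = 5·(1, -1), so λ = 5.
Then T^5 v = λ^5·v = 5^5·(1, -1) = 3125·(1, -1) = (3125, -3125).

3125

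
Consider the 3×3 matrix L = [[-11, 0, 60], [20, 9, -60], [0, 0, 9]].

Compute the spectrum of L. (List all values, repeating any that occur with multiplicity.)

-11, 9, 9

Set up det(λI - L) = 0.
Expanding along the first row, p(λ) = λ^3 - 7λ^2 - 117λ + 891.
Try λ = -11: p(-11) = 0, so -11 is a root.
Dividing by (λ + 11) leaves λ^2 - 18λ + 81.
The quadratic factor is (λ - 9)^2.
Eigenvalues: -11, 9, 9.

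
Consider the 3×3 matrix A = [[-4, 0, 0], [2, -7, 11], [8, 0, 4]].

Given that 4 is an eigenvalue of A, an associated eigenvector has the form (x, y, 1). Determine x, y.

We need (A - 4I)v = 0.
A - 4I = [[-8, 0, 0], [2, -11, 11], [8, 0, 0]].
Row 1: (-8)·x + (0)·y + (0)·1 = 0
Row 2: (2)·x + (-11)·y + (11)·1 = 0
Row 3: (8)·x + (0)·y + (0)·1 = 0
Solving gives x = 0, y = 1.
Check: A·(0, 1, 1) = (0, 4, 4) = 4·(0, 1, 1).

0, 1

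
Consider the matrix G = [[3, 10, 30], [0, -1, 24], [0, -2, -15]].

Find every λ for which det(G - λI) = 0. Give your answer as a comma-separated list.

The characteristic polynomial is p(λ) = det(λI - G).
Cofactor expansion gives p(λ) = λ^3 + 13λ^2 + 15λ - 189.
Since p(3) = 0, λ = 3 is a root.
Dividing by (λ - 3) leaves λ^2 + 16λ + 63.
The quadratic factors as (λ + 9)·(λ + 7).
Eigenvalues: -9, -7, 3.

-9, -7, 3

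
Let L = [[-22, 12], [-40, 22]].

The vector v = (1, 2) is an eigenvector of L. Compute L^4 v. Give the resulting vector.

First find the eigenvalue: Lv = (2, 4) = 2·(1, 2), so λ = 2.
Then L^4 v = λ^4·v = 2^4·(1, 2) = 16·(1, 2) = (16, 32).

(16, 32)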